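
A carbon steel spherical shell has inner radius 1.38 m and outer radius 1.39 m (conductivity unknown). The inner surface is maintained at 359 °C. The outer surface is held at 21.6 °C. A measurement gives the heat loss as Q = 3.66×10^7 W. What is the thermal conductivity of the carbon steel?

k = 45.0 W/m·K

ΣR = ΔT/Q = |359 − 21.6|/3.66×10^7 = 9.219×10^-6 K/W
(1/r₁−1/r₂)/(4πk) = 9.219×10^-6 ⇒ k = 0.005213/(4π·9.219×10^-6) = 45.0 W/m·K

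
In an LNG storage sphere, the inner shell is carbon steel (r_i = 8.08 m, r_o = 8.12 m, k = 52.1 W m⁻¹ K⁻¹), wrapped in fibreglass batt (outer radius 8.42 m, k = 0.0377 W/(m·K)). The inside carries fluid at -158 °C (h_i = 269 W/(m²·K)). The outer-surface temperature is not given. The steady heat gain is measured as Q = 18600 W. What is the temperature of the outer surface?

T_out = 14.4 °C

Sum the resistances:
  R_conv,in = 1/(4πr²h) = 1/(4π·8.08²·269) = 4.531×10^-6 K/W
  R_carbon steel = (1/8.08 − 1/8.12)/(4πk) = 6.097×10^-4/(4π·52.1) = 9.312×10^-7 K/W
  R_fibreglass batt = (1/8.12 − 1/8.42)/(4πk) = 0.004388/(4π·0.0377) = 0.009262 K/W
ΣR = 0.009267 K/W
ΔT = Q·ΣR = 18600 × 0.009267 = 172.4 K
Heat flows inward, so T_out = T_in + ΔT = -158 + 172.4 = 14.4 °C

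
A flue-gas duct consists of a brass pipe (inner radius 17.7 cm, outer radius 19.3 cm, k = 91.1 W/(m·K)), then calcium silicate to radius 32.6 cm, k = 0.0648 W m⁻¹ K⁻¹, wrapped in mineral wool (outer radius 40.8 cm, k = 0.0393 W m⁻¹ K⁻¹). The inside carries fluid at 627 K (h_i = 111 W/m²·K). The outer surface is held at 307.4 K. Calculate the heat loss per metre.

Q' = 145 W/m

Treat each layer as a resistance in series:
  R'_conv,in = 1/(2πr h) = 1/(2π·0.177·111) = 0.008101 m·K/W
  R'_brass = ln(0.193/0.177)/(2πk) = 0.08654/(2π·91.1) = 1.512×10^-4 m·K/W
  R'_calcium silicate = ln(0.326/0.193)/(2πk) = 0.5242/(2π·0.0648) = 1.288 m·K/W
  R'_mineral wool = ln(0.408/0.326)/(2πk) = 0.2244/(2π·0.0393) = 0.9086 m·K/W
ΣR = 0.008101 + 1.512×10^-4 + 1.288 + 0.9086 = 2.205 m·K/W
Q' = ΔT/ΣR = (627 K − 307.4 K)/2.205 = 145 W/m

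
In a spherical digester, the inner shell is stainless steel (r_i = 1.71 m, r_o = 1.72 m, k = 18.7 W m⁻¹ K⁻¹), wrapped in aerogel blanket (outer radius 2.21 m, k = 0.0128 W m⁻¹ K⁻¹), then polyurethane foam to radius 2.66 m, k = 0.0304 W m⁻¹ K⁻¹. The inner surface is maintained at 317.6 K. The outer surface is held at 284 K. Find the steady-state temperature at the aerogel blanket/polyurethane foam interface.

T = 290.7 K

Series thermal resistances, inner to outer:
  R_stainless steel = (1/1.71 − 1/1.72)/(4πk) = 0.003400/(4π·18.7) = 1.447×10^-5 K/W
  R_aerogel blanket = (1/1.72 − 1/2.21)/(4πk) = 0.1289/(4π·0.0128) = 0.8014 K/W
  R_polyurethane foam = (1/2.21 − 1/2.66)/(4πk) = 0.07655/(4π·0.0304) = 0.2004 K/W
ΣR = 1.447×10^-5 + 0.8014 + 0.2004 = 1.002 K/W
Q = ΔT/ΣR = (317.6 K − 284 K)/1.002 = 33.53 W
From the inner boundary to the aerogel blanket/polyurethane foam interface, ΣR_partial = 0.8014 K/W.
T_interface = T_in − Q·ΣR_partial = 317.6 K − (33.53)(0.8014) = 290.7 K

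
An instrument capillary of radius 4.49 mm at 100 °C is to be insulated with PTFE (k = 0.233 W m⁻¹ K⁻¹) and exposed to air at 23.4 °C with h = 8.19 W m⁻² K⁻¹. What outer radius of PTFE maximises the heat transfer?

r_cr = 2.84 cm

For a cylinder, r_cr = k_ins/h = 0.233/8.19 = 0.0284 m = 2.84 cm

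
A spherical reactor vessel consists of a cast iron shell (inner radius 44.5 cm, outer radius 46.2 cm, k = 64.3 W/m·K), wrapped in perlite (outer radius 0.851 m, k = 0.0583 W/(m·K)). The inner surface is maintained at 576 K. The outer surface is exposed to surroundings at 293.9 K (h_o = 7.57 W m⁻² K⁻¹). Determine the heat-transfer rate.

Treat each layer as a resistance in series:
  R_cast iron = (1/0.445 − 1/0.462)/(4πk) = 0.08269/(4π·64.3) = 1.023×10^-4 K/W
  R_perlite = (1/0.462 − 1/0.851)/(4πk) = 0.9894/(4π·0.0583) = 1.351 K/W
  R_conv,out = 1/(4πr²h) = 1/(4π·0.851²·7.57) = 0.01452 K/W
ΣR = 1.023×10^-4 + 1.351 + 0.01452 = 1.366 K/W
Q = ΔT/ΣR = (576 K − 293.9 K)/1.366 = 207 W

Q = 207 W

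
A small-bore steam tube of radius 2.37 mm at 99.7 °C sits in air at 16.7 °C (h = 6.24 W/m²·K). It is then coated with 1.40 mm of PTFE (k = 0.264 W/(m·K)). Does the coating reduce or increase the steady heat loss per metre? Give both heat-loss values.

increases: 7.71 → 11.8 W/m

Critical radius for a cylinder: r_cr = k/h = 0.0423 m = 4.23 cm.
Outer radius after coating: r₂ = 0.00237 + 0.00140 = 0.00377 m.
Since r₁ < r_cr and r₂ ≤ r_cr, the coating moves toward the maximum at r_cr — heat loss rises.
Bare: R = 1/(2πr₁h) = 10.76 m·K/W; Q = 83/10.76 = 7.71 W/m.
Coated: R = R_cond + R_conv = 7.045 m·K/W; Q = 83/7.045 = 11.8 W/m.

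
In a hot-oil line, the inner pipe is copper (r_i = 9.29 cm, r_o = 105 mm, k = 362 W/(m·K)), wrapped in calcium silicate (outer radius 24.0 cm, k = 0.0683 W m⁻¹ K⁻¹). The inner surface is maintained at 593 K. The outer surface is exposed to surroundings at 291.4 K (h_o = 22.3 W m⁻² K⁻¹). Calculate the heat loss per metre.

Resistance network (inner→outer):
  R'_copper = ln(0.105/0.0929)/(2πk) = 0.1224/(2π·362) = 5.383×10^-5 m·K/W
  R'_calcium silicate = ln(0.240/0.105)/(2πk) = 0.8267/(2π·0.0683) = 1.926 m·K/W
  R'_conv,out = 1/(2πr h) = 1/(2π·0.240·22.3) = 0.02974 m·K/W
ΣR = 5.383×10^-5 + 1.926 + 0.02974 = 1.956 m·K/W
Q' = ΔT/ΣR = (593 K − 291.4 K)/1.956 = 154 W/m

Q' = 154 W/m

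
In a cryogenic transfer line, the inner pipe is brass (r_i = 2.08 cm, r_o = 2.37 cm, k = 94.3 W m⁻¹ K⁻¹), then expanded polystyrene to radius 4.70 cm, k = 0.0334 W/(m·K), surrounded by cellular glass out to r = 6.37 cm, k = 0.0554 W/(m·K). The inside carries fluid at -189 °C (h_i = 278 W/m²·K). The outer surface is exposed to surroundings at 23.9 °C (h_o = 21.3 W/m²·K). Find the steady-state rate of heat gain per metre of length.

Q' = 49.7 W/m

Series thermal resistances, inner to outer:
  R'_conv,in = 1/(2πr h) = 1/(2π·0.0208·278) = 0.02752 m·K/W
  R'_brass = ln(0.0237/0.0208)/(2πk) = 0.1305/(2π·94.3) = 2.203×10^-4 m·K/W
  R'_expanded polystyrene = ln(0.0470/0.0237)/(2πk) = 0.6847/(2π·0.0334) = 3.263 m·K/W
  R'_cellular glass = ln(0.0637/0.0470)/(2πk) = 0.3040/(2π·0.0554) = 0.8734 m·K/W
  R'_conv,out = 1/(2πr h) = 1/(2π·0.0637·21.3) = 0.1173 m·K/W
ΣR = 0.02752 + 2.203×10^-4 + 3.263 + 0.8734 + 0.1173 = 4.281 m·K/W
Q' = ΔT/ΣR = (-189 °C − 23.9 °C)/4.281 = -49.7 W/m
(Negative Q' ⇒ heat flows inward; heat gain = 49.7 W/m.)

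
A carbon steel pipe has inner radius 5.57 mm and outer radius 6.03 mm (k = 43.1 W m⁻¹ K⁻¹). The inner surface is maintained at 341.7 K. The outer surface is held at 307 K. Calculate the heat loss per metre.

Q' = 2πk·ΔT/ln(r₂/r₁) = 2π × 43.1 × 34.7 / ln(0.00603/0.00557) = 1.18×10^5 W/m

Q' = 1.18×10^5 W/m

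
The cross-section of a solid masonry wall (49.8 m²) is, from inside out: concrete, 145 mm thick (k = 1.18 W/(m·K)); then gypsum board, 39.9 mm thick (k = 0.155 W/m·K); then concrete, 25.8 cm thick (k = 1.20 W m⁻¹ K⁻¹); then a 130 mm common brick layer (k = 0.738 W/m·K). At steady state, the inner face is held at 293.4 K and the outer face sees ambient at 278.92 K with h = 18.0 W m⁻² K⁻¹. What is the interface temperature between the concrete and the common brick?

T = 282.98 K

Resistance network (inner→outer):
  R_concrete = L/(kA) = 0.145/(1.18·49.8) = 0.002467 K/W
  R_gypsum board = L/(kA) = 0.0399/(0.155·49.8) = 0.005169 K/W
  R_concrete = L/(kA) = 0.258/(1.20·49.8) = 0.004317 K/W
  R_common brick = L/(kA) = 0.130/(0.738·49.8) = 0.003537 K/W
  R_conv,out = 1/(hA) = 1/(18.0·49.8) = 0.001116 K/W
ΣR = 0.002467 + 0.005169 + 0.004317 + 0.003537 + 0.001116 = 0.01661 K/W
Q = ΔT/ΣR = (293.4 K − 278.92 K)/0.01661 = 871.8 W
From the inner boundary to the concrete/common brick interface, ΣR_partial = 0.01195 K/W.
T_interface = T_in − Q·ΣR_partial = 293.4 K − (871.8)(0.01195) = 282.98 K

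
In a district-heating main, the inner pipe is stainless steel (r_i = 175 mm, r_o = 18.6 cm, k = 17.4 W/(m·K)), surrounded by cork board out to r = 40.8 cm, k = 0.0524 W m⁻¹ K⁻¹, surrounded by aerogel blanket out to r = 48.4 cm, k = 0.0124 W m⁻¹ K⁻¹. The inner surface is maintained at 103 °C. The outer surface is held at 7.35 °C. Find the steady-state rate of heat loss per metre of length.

Resistance network (inner→outer):
  R'_stainless steel = ln(0.186/0.175)/(2πk) = 0.06096/(2π·17.4) = 5.576×10^-4 m·K/W
  R'_cork board = ln(0.408/0.186)/(2πk) = 0.7855/(2π·0.0524) = 2.386 m·K/W
  R'_aerogel blanket = ln(0.484/0.408)/(2πk) = 0.1708/(2π·0.0124) = 2.192 m·K/W
ΣR = 5.576×10^-4 + 2.386 + 2.192 = 4.579 m·K/W
Q' = ΔT/ΣR = (103 °C − 7.35 °C)/4.579 = 20.9 W/m

Q' = 20.9 W/m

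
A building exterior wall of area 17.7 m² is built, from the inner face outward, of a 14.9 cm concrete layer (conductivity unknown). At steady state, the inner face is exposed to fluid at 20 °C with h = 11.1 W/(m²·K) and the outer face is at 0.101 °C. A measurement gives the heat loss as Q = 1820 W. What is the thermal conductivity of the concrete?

k = 1.44 W/m·K

ΣR = ΔT/Q = |20 − 0.101|/1820 = 0.01093 K/W
Known resistances:
  R_conv,in = 1/(hA) = 1/(11.1·17.7) = 0.005090 K/W
R_concrete = ΣR − ΣR_known = 0.01093 − 0.005090 = 0.005840 K/W
L/(kA) = 0.005840 ⇒ k = 0.149/(0.005840·17.7) = 1.44 W/m·K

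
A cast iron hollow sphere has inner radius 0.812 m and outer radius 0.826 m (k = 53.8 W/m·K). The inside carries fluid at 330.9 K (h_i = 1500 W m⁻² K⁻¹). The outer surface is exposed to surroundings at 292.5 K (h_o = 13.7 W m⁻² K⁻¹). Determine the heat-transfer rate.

Q = 4450 W

Treat each layer as a resistance in series:
  R_conv,in = 1/(4πr²h) = 1/(4π·0.812²·1500) = 8.046×10^-5 K/W
  R_cast iron = (1/0.812 − 1/0.826)/(4πk) = 0.02087/(4π·53.8) = 3.087×10^-5 K/W
  R_conv,out = 1/(4πr²h) = 1/(4π·0.826²·13.7) = 0.008514 K/W
ΣR = 8.046×10^-5 + 3.087×10^-5 + 0.008514 = 0.008625 K/W
Q = ΔT/ΣR = (330.9 K − 292.5 K)/0.008625 = 4450 W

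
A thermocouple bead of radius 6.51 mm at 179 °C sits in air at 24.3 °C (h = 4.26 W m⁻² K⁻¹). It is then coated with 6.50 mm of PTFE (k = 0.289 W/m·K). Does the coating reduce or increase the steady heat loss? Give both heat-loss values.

Critical radius for a sphere: r_cr = 2k/h = 0.136 m = 13.6 cm.
Outer radius after coating: r₂ = 0.00651 + 0.00650 = 0.01301 m.
Since r₁ < r_cr and r₂ ≤ r_cr, the coating moves toward the maximum at r_cr — heat loss rises.
Bare: R = 1/(4πr₁²h) = 440.8 K/W; Q = 154.7/440.8 = 0.351 W.
Coated: R = R_cond + R_conv = 131.5 K/W; Q = 154.7/131.5 = 1.18 W.

increases: 0.351 → 1.18 W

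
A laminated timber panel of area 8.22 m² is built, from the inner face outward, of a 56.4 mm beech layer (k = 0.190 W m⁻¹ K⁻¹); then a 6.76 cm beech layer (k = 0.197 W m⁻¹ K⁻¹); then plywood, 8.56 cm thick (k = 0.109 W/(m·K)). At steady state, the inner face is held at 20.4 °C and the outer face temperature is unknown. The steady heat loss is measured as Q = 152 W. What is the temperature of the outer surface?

T_out = -5.96 °C

Sum the resistances:
  R_beech = L/(kA) = 0.0564/(0.190·8.22) = 0.03611 K/W
  R_beech = L/(kA) = 0.0676/(0.197·8.22) = 0.04175 K/W
  R_plywood = L/(kA) = 0.0856/(0.109·8.22) = 0.09554 K/W
ΣR = 0.1734 K/W
ΔT = Q·ΣR = 152 × 0.1734 = 26.36 K
Heat flows outward, so T_out = T_in − ΔT = 20.4 − 26.36 = -5.96 °C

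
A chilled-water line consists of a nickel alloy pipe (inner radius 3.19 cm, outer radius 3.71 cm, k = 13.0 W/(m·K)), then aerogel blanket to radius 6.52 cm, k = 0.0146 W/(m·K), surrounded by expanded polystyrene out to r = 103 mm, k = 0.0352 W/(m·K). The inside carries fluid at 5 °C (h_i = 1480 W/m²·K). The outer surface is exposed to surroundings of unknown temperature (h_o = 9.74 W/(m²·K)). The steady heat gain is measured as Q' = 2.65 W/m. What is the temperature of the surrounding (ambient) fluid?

Sum the resistances:
  R'_conv,in = 1/(2πr h) = 1/(2π·0.0319·1480) = 0.003371 m·K/W
  R'_nickel alloy = ln(0.0371/0.0319)/(2πk) = 0.1510/(2π·13.0) = 0.001849 m·K/W
  R'_aerogel blanket = ln(0.0652/0.0371)/(2πk) = 0.5638/(2π·0.0146) = 6.146 m·K/W
  R'_expanded polystyrene = ln(0.103/0.0652)/(2πk) = 0.4573/(2π·0.0352) = 2.068 m·K/W
  R'_conv,out = 1/(2πr h) = 1/(2π·0.103·9.74) = 0.1586 m·K/W
ΣR = 8.378 m·K/W
ΔT = Q'·ΣR = 2.65 × 8.378 = 22.20 K
Heat flows inward, so T_out = T_in + ΔT = 5 + 22.20 = 27.2 °C

T_out = 27.2 °C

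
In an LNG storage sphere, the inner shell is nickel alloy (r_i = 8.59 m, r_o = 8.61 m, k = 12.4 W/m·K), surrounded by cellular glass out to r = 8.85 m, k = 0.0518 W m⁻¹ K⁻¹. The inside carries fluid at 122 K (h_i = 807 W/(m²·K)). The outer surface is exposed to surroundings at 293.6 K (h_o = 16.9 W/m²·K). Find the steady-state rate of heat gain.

Resistance network (inner→outer):
  R_conv,in = 1/(4πr²h) = 1/(4π·8.59²·807) = 1.336×10^-6 K/W
  R_nickel alloy = (1/8.59 − 1/8.61)/(4πk) = 2.704×10^-4/(4π·12.4) = 1.735×10^-6 K/W
  R_cellular glass = (1/8.61 − 1/8.85)/(4πk) = 0.003150/(4π·0.0518) = 0.004839 K/W
  R_conv,out = 1/(4πr²h) = 1/(4π·8.85²·16.9) = 6.012×10^-5 K/W
ΣR = 1.336×10^-6 + 1.735×10^-6 + 0.004839 + 6.012×10^-5 = 0.004902 K/W
Q = ΔT/ΣR = (122 K − 293.6 K)/0.004902 = -35000 W
(Negative Q ⇒ heat flows inward; heat gain = 35000 W.)

Q = 35.0 kW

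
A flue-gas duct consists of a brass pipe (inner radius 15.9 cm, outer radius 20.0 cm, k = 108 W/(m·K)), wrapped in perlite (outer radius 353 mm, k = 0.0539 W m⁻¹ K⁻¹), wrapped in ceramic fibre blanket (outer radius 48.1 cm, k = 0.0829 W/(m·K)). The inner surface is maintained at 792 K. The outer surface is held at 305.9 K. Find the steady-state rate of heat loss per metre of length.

Q' = 214 W/m

Series thermal resistances, inner to outer:
  R'_brass = ln(0.200/0.159)/(2πk) = 0.2294/(2π·108) = 3.381×10^-4 m·K/W
  R'_perlite = ln(0.353/0.200)/(2πk) = 0.5682/(2π·0.0539) = 1.678 m·K/W
  R'_ceramic fibre blanket = ln(0.481/0.353)/(2πk) = 0.3094/(2π·0.0829) = 0.5940 m·K/W
ΣR = 3.381×10^-4 + 1.678 + 0.5940 = 2.272 m·K/W
Q' = ΔT/ΣR = (792 K − 305.9 K)/2.272 = 214 W/m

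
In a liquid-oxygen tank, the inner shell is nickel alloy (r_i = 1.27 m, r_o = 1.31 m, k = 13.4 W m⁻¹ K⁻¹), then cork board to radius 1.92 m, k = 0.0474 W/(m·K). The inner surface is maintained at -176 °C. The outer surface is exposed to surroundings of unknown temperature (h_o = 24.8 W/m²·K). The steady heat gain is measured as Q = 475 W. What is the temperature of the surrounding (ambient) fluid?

T_out = 17.9 °C

Series resistances:
  R_nickel alloy = (1/1.27 − 1/1.31)/(4πk) = 0.02404/(4π·13.4) = 1.428×10^-4 K/W
  R_cork board = (1/1.31 − 1/1.92)/(4πk) = 0.2425/(4π·0.0474) = 0.4072 K/W
  R_conv,out = 1/(4πr²h) = 1/(4π·1.92²·24.8) = 8.704×10^-4 K/W
ΣR = 0.4082 K/W
ΔT = Q·ΣR = 475 × 0.4082 = 193.9 K
Heat flows inward, so T_out = T_in + ΔT = -176 + 193.9 = 17.9 °C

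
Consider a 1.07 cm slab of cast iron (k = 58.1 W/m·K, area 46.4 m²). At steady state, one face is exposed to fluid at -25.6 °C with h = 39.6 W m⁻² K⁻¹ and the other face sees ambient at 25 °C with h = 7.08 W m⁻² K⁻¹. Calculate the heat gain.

Q = 14.1 kW

Series thermal resistances, inner to outer:
  R_conv,in = 1/(hA) = 1/(39.6·46.4) = 5.442×10^-4 K/W
  R_cast iron = L/(kA) = 0.0107/(58.1·46.4) = 3.969×10^-6 K/W
  R_conv,out = 1/(hA) = 1/(7.08·46.4) = 0.003044 K/W
ΣR = 5.442×10^-4 + 3.969×10^-6 + 0.003044 = 0.003592 K/W
Q = ΔT/ΣR = (-25.6 °C − 25 °C)/0.003592 = -14100 W
(Negative Q ⇒ heat flows inward; heat gain = 14100 W.)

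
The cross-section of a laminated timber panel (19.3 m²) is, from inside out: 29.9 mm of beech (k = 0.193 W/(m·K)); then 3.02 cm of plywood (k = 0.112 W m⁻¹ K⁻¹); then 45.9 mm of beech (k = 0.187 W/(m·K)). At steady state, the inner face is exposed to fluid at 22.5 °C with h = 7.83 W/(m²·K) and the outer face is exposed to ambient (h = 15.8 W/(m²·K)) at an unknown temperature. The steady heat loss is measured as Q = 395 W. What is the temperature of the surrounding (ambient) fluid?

T_out = 4.88 °C

Series resistances:
  R_conv,in = 1/(hA) = 1/(7.83·19.3) = 0.006617 K/W
  R_beech = L/(kA) = 0.0299/(0.193·19.3) = 0.008027 K/W
  R_plywood = L/(kA) = 0.0302/(0.112·19.3) = 0.01397 K/W
  R_beech = L/(kA) = 0.0459/(0.187·19.3) = 0.01272 K/W
  R_conv,out = 1/(hA) = 1/(15.8·19.3) = 0.003279 K/W
ΣR = 0.04461 K/W
ΔT = Q·ΣR = 395 × 0.04461 = 17.62 K
Heat flows outward, so T_out = T_in − ΔT = 22.5 − 17.62 = 4.88 °C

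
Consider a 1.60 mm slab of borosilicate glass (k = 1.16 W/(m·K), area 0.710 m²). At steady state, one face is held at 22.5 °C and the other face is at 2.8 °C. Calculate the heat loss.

Q = 10.1 kW

Q = kA·ΔT/L = 1.16 × 0.710 × |22.5 °C − 2.8 °C| / 0.00160 = 10100 W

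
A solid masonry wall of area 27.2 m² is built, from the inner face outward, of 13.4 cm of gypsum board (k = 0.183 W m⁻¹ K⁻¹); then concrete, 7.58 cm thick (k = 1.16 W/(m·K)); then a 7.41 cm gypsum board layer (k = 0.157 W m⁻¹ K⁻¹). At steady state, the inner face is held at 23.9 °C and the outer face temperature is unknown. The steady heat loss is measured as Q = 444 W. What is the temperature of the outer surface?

T_out = 3.18 °C

Sum the resistances:
  R_gypsum board = L/(kA) = 0.134/(0.183·27.2) = 0.02692 K/W
  R_concrete = L/(kA) = 0.0758/(1.16·27.2) = 0.002402 K/W
  R_gypsum board = L/(kA) = 0.0741/(0.157·27.2) = 0.01735 K/W
ΣR = 0.04667 K/W
ΔT = Q·ΣR = 444 × 0.04667 = 20.72 K
Heat flows outward, so T_out = T_in − ΔT = 23.9 − 20.72 = 3.18 °C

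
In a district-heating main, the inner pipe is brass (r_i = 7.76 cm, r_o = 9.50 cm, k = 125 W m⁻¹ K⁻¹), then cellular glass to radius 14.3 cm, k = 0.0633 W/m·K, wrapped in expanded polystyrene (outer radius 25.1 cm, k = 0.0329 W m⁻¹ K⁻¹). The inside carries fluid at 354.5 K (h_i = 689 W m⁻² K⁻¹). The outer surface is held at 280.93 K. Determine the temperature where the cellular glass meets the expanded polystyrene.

Resistance network (inner→outer):
  R'_conv,in = 1/(2πr h) = 1/(2π·0.0776·689) = 0.002977 m·K/W
  R'_brass = ln(0.0950/0.0776)/(2πk) = 0.2023/(2π·125) = 2.576×10^-4 m·K/W
  R'_cellular glass = ln(0.143/0.0950)/(2πk) = 0.4090/(2π·0.0633) = 1.028 m·K/W
  R'_expanded polystyrene = ln(0.251/0.143)/(2πk) = 0.5626/(2π·0.0329) = 2.722 m·K/W
ΣR = 0.002977 + 2.576×10^-4 + 1.028 + 2.722 = 3.753 m·K/W
Q' = ΔT/ΣR = (354.5 K − 280.93 K)/3.753 = 19.60 W/m
From the inner boundary to the cellular glass/expanded polystyrene interface, ΣR_partial = 1.031 m·K/W.
T_interface = T_in − Q'·ΣR_partial = 354.5 K − (19.60)(1.031) = 334.3 K

T = 334.3 K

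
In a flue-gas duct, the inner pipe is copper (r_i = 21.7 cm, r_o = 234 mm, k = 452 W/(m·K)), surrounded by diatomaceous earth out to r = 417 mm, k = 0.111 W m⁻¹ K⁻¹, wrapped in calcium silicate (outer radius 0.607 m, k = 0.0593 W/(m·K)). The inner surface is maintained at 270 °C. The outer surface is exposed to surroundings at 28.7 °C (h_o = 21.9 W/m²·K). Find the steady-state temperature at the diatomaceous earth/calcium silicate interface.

T = 162 °C

Treat each layer as a resistance in series:
  R'_copper = ln(0.234/0.217)/(2πk) = 0.07542/(2π·452) = 2.656×10^-5 m·K/W
  R'_diatomaceous earth = ln(0.417/0.234)/(2πk) = 0.5778/(2π·0.111) = 0.8284 m·K/W
  R'_calcium silicate = ln(0.607/0.417)/(2πk) = 0.3754/(2π·0.0593) = 1.008 m·K/W
  R'_conv,out = 1/(2πr h) = 1/(2π·0.607·21.9) = 0.01197 m·K/W
ΣR = 2.656×10^-5 + 0.8284 + 1.008 + 0.01197 = 1.848 m·K/W
Q' = ΔT/ΣR = (270 °C − 28.7 °C)/1.848 = 130.6 W/m
From the inner boundary to the diatomaceous earth/calcium silicate interface, ΣR_partial = 0.8284 m·K/W.
T_interface = T_in − Q'·ΣR_partial = 270 °C − (130.6)(0.8284) = 162 °C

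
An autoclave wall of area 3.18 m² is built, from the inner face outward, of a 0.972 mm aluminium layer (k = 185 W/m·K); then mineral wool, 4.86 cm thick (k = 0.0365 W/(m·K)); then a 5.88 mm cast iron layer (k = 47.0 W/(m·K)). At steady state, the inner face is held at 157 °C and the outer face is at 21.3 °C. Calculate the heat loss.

Q = 324 W

Resistance network (inner→outer):
  R_aluminium = L/(kA) = 9.72×10^-4/(185·3.18) = 1.652×10^-6 K/W
  R_mineral wool = L/(kA) = 0.0486/(0.0365·3.18) = 0.4187 K/W
  R_cast iron = L/(kA) = 0.00588/(47.0·3.18) = 3.934×10^-5 K/W
ΣR = 1.652×10^-6 + 0.4187 + 3.934×10^-5 = 0.4187 K/W
Q = ΔT/ΣR = (157 °C − 21.3 °C)/0.4187 = 324 W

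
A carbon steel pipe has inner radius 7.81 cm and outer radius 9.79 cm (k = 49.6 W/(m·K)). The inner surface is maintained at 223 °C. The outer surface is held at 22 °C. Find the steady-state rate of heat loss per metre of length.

Q' = 2.77×10^5 W/m

Q' = 2πk·ΔT/ln(r₂/r₁) = 2π × 49.6 × 201 / ln(0.0979/0.0781) = 2.77×10^5 W/m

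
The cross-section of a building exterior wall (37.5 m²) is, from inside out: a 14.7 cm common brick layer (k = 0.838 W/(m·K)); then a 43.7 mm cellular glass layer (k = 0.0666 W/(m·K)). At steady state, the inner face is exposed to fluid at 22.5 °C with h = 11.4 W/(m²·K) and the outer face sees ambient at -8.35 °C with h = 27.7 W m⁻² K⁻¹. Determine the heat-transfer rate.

Q = 1210 W

Treat each layer as a resistance in series:
  R_conv,in = 1/(hA) = 1/(11.4·37.5) = 0.002339 K/W
  R_common brick = L/(kA) = 0.147/(0.838·37.5) = 0.004678 K/W
  R_cellular glass = L/(kA) = 0.0437/(0.0666·37.5) = 0.01750 K/W
  R_conv,out = 1/(hA) = 1/(27.7·37.5) = 9.627×10^-4 K/W
ΣR = 0.002339 + 0.004678 + 0.01750 + 9.627×10^-4 = 0.02548 K/W
Q = ΔT/ΣR = (22.5 °C − -8.35 °C)/0.02548 = 1210 W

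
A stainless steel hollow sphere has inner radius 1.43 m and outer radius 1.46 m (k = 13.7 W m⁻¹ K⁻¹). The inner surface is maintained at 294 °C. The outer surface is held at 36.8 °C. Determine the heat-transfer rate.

Q = 4πk·ΔT/(1/r₁ − 1/r₂) = 4π × 13.7 × 257.2 / (1/1.43 − 1/1.46) = 3.08×10^6 W

Q = 3.08×10^6 W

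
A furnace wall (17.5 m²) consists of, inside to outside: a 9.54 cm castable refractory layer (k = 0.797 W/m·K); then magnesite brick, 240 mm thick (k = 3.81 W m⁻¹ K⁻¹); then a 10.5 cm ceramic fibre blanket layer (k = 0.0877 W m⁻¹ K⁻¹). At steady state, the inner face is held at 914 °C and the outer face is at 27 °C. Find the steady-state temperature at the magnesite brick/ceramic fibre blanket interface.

Treat each layer as a resistance in series:
  R_castable refractory = L/(kA) = 0.0954/(0.797·17.5) = 0.006840 K/W
  R_magnesite brick = L/(kA) = 0.240/(3.81·17.5) = 0.003600 K/W
  R_ceramic fibre blanket = L/(kA) = 0.105/(0.0877·17.5) = 0.06842 K/W
ΣR = 0.006840 + 0.003600 + 0.06842 = 0.07886 K/W
Q = ΔT/ΣR = (914 °C − 27 °C)/0.07886 = 11250 W
From the inner boundary to the magnesite brick/ceramic fibre blanket interface, ΣR_partial = 0.01044 K/W.
T_interface = T_in − Q·ΣR_partial = 914 °C − (11250)(0.01044) = 797 °C

T = 797 °C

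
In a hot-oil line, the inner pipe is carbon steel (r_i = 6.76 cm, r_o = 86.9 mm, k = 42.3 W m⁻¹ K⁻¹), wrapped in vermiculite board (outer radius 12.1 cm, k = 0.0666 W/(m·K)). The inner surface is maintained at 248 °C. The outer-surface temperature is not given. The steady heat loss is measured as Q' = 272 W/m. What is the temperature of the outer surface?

Sum the resistances:
  R'_carbon steel = ln(0.0869/0.0676)/(2πk) = 0.2512/(2π·42.3) = 9.450×10^-4 m·K/W
  R'_vermiculite board = ln(0.121/0.0869)/(2πk) = 0.3310/(2π·0.0666) = 0.7911 m·K/W
ΣR = 0.7920 m·K/W
ΔT = Q'·ΣR = 272 × 0.7920 = 215.4 K
Heat flows outward, so T_out = T_in − ΔT = 248 − 215.4 = 32.6 °C

T_out = 32.6 °C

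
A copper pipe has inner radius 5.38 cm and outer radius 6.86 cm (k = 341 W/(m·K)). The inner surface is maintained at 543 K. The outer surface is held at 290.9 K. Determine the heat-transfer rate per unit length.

Q' = 2.22×10^6 W/m

Q' = 2πk·ΔT/ln(r₂/r₁) = 2π × 341 × 252.1 / ln(0.0686/0.0538) = 2.22×10^6 W/m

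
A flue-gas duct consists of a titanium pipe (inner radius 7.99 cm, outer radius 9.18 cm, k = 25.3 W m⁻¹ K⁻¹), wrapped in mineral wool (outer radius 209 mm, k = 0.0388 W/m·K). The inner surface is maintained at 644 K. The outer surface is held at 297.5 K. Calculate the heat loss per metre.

Treat each layer as a resistance in series:
  R'_titanium = ln(0.0918/0.0799)/(2πk) = 0.1388/(2π·25.3) = 8.734×10^-4 m·K/W
  R'_mineral wool = ln(0.209/0.0918)/(2πk) = 0.8227/(2π·0.0388) = 3.375 m·K/W
ΣR = 8.734×10^-4 + 3.375 = 3.376 m·K/W
Q' = ΔT/ΣR = (644 K − 297.5 K)/3.376 = 103 W/m

Q' = 103 W/m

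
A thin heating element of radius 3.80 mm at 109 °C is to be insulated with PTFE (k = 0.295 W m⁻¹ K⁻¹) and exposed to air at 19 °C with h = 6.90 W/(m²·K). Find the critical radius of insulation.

For a cylinder, r_cr = k_ins/h = 0.295/6.90 = 0.0428 m = 4.28 cm

r_cr = 4.28 cm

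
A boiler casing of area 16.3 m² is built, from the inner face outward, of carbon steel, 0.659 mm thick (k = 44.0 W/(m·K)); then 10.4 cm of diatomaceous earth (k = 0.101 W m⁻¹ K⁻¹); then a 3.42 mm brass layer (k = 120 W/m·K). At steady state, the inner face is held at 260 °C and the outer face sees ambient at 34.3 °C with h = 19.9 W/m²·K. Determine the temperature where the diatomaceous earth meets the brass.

Resistance network (inner→outer):
  R_carbon steel = L/(kA) = 6.59×10^-4/(44.0·16.3) = 9.189×10^-7 K/W
  R_diatomaceous earth = L/(kA) = 0.104/(0.101·16.3) = 0.06317 K/W
  R_brass = L/(kA) = 0.00342/(120·16.3) = 1.748×10^-6 K/W
  R_conv,out = 1/(hA) = 1/(19.9·16.3) = 0.003083 K/W
ΣR = 9.189×10^-7 + 0.06317 + 1.748×10^-6 + 0.003083 = 0.06626 K/W
Q = ΔT/ΣR = (260 °C − 34.3 °C)/0.06626 = 3406 W
From the inner boundary to the diatomaceous earth/brass interface, ΣR_partial = 0.06317 K/W.
T_interface = T_in − Q·ΣR_partial = 260 °C − (3406)(0.06317) = 44.8 °C

T = 44.8 °C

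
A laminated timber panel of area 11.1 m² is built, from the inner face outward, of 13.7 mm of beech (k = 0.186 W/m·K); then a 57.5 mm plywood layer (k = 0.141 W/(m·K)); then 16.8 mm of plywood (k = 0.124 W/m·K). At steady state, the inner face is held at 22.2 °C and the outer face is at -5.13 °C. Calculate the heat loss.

Q = 492 W

Series thermal resistances, inner to outer:
  R_beech = L/(kA) = 0.0137/(0.186·11.1) = 0.006636 K/W
  R_plywood = L/(kA) = 0.0575/(0.141·11.1) = 0.03674 K/W
  R_plywood = L/(kA) = 0.0168/(0.124·11.1) = 0.01221 K/W
ΣR = 0.006636 + 0.03674 + 0.01221 = 0.05559 K/W
Q = ΔT/ΣR = (22.2 °C − -5.13 °C)/0.05559 = 492 W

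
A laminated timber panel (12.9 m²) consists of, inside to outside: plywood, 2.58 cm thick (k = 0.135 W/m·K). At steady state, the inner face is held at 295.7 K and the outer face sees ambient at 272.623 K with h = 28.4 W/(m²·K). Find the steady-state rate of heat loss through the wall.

Q = 1320 W

Treat each layer as a resistance in series:
  R_plywood = L/(kA) = 0.0258/(0.135·12.9) = 0.01481 K/W
  R_conv,out = 1/(hA) = 1/(28.4·12.9) = 0.002730 K/W
ΣR = 0.01481 + 0.002730 = 0.01754 K/W
Q = ΔT/ΣR = (295.7 K − 272.623 K)/0.01754 = 1320 W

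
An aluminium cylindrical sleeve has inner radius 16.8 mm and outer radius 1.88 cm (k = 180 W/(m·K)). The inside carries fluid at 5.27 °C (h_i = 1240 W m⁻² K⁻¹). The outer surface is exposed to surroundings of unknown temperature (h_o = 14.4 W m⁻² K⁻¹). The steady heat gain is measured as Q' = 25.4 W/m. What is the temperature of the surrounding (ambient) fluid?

Series resistances:
  R'_conv,in = 1/(2πr h) = 1/(2π·0.0168·1240) = 0.007640 m·K/W
  R'_aluminium = ln(0.0188/0.0168)/(2πk) = 0.1125/(2π·180) = 9.945×10^-5 m·K/W
  R'_conv,out = 1/(2πr h) = 1/(2π·0.0188·14.4) = 0.5879 m·K/W
ΣR = 0.5956 m·K/W
ΔT = Q'·ΣR = 25.4 × 0.5956 = 15.13 K
Heat flows inward, so T_out = T_in + ΔT = 5.27 + 15.13 = 20.4 °C

T_out = 20.4 °C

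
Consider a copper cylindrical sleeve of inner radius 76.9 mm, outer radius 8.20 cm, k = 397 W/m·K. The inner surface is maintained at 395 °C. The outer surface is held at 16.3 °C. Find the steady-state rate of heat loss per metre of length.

Q' = 14700 kW/m

Q' = 2πk·ΔT/ln(r₂/r₁) = 2π × 397 × 378.7 / ln(0.0820/0.0769) = 1.47×10^7 W/m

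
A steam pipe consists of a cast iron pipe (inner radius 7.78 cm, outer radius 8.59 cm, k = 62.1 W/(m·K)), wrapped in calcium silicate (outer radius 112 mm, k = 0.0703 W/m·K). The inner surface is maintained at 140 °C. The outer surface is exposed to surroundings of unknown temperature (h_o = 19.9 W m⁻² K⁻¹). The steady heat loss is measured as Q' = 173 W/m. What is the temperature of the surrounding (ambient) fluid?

T_out = 23.7 °C

Series resistances:
  R'_cast iron = ln(0.0859/0.0778)/(2πk) = 0.09904/(2π·62.1) = 2.538×10^-4 m·K/W
  R'_calcium silicate = ln(0.112/0.0859)/(2πk) = 0.2653/(2π·0.0703) = 0.6007 m·K/W
  R'_conv,out = 1/(2πr h) = 1/(2π·0.112·19.9) = 0.07141 m·K/W
ΣR = 0.6723 m·K/W
ΔT = Q'·ΣR = 173 × 0.6723 = 116.3 K
Heat flows outward, so T_out = T_in − ΔT = 140 − 116.3 = 23.7 °C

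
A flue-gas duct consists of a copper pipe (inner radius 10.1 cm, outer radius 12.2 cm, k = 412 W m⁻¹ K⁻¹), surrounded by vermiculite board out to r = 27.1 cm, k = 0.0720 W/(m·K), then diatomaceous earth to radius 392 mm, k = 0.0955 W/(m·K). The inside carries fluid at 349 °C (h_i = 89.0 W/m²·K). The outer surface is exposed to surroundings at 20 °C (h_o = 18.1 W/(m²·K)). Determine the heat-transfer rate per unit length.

Q' = 136 W/m

Resistance network (inner→outer):
  R'_conv,in = 1/(2πr h) = 1/(2π·0.101·89.0) = 0.01771 m·K/W
  R'_copper = ln(0.122/0.101)/(2πk) = 0.1889/(2π·412) = 7.297×10^-5 m·K/W
  R'_vermiculite board = ln(0.271/0.122)/(2πk) = 0.7981/(2π·0.0720) = 1.764 m·K/W
  R'_diatomaceous earth = ln(0.392/0.271)/(2πk) = 0.3691/(2π·0.0955) = 0.6152 m·K/W
  R'_conv,out = 1/(2πr h) = 1/(2π·0.392·18.1) = 0.02243 m·K/W
ΣR = 0.01771 + 7.297×10^-5 + 1.764 + 0.6152 + 0.02243 = 2.419 m·K/W
Q' = ΔT/ΣR = (349 °C − 20 °C)/2.419 = 136 W/m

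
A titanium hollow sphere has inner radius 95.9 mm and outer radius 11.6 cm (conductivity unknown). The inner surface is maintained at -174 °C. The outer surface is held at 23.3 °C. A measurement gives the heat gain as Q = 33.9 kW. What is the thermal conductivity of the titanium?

ΣR = ΔT/Q = |-174 − 23.3|/33900 = 0.005820 K/W
(1/r₁−1/r₂)/(4πk) = 0.005820 ⇒ k = 1.807/(4π·0.005820) = 24.7 W/m·K

k = 24.7 W/m·K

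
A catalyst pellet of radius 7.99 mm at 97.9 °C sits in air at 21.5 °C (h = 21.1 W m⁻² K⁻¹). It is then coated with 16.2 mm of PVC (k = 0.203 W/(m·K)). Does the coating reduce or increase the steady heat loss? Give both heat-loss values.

Critical radius for a sphere: r_cr = 2k/h = 0.0192 m = 1.92 cm.
Outer radius after coating: r₂ = 0.00799 + 0.0162 = 0.02419 m.
r₁ < r_cr < r₂: heat loss rises to a maximum at r_cr then falls. Whether the coating helps depends on whether Q(r₂) has dropped back below Q(r₁).
Bare: R = 1/(4πr₁²h) = 59.08 K/W; Q = 76.4/59.08 = 1.29 W.
Coated: R = R_cond + R_conv = 39.30 K/W; Q = 76.4/39.30 = 1.94 W.

increases: 1.29 → 1.94 W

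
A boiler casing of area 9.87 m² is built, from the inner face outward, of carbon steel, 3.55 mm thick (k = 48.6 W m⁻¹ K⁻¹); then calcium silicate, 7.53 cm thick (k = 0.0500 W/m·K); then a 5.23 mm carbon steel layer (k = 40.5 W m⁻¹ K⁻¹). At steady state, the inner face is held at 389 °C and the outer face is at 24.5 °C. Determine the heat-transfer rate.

Series thermal resistances, inner to outer:
  R_carbon steel = L/(kA) = 0.00355/(48.6·9.87) = 7.401×10^-6 K/W
  R_calcium silicate = L/(kA) = 0.0753/(0.0500·9.87) = 0.1526 K/W
  R_carbon steel = L/(kA) = 0.00523/(40.5·9.87) = 1.308×10^-5 K/W
ΣR = 7.401×10^-6 + 0.1526 + 1.308×10^-5 = 0.1526 K/W
Q = ΔT/ΣR = (389 °C − 24.5 °C)/0.1526 = 2390 W

Q = 2.39 kW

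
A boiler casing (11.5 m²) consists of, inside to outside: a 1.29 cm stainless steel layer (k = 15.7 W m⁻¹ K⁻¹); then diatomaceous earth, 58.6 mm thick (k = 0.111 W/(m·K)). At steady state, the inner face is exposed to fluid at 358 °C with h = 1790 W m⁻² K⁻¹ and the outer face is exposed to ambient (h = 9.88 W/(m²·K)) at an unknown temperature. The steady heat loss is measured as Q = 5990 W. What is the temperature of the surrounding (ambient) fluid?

T_out = 29.6 °C

Sum the resistances:
  R_conv,in = 1/(hA) = 1/(1790·11.5) = 4.858×10^-5 K/W
  R_stainless steel = L/(kA) = 0.0129/(15.7·11.5) = 7.145×10^-5 K/W
  R_diatomaceous earth = L/(kA) = 0.0586/(0.111·11.5) = 0.04591 K/W
  R_conv,out = 1/(hA) = 1/(9.88·11.5) = 0.008801 K/W
ΣR = 0.05483 K/W
ΔT = Q·ΣR = 5990 × 0.05483 = 328.4 K
Heat flows outward, so T_out = T_in − ΔT = 358 − 328.4 = 29.6 °C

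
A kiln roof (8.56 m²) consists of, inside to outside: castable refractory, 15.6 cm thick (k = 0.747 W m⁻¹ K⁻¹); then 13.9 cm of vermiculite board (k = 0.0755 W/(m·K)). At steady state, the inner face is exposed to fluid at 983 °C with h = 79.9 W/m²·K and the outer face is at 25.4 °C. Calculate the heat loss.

Q = 3.97 kW

Series thermal resistances, inner to outer:
  R_conv,in = 1/(hA) = 1/(79.9·8.56) = 0.001462 K/W
  R_castable refractory = L/(kA) = 0.156/(0.747·8.56) = 0.02440 K/W
  R_vermiculite board = L/(kA) = 0.139/(0.0755·8.56) = 0.2151 K/W
ΣR = 0.001462 + 0.02440 + 0.2151 = 0.2410 K/W
Q = ΔT/ΣR = (983 °C − 25.4 °C)/0.2410 = 3970 W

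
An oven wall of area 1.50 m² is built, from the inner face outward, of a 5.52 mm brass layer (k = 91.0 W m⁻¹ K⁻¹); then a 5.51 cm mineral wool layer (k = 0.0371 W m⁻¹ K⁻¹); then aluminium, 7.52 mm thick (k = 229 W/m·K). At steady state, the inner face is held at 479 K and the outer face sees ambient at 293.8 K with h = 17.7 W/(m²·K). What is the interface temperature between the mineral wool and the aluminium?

T = 300.6 K

Series thermal resistances, inner to outer:
  R_brass = L/(kA) = 0.00552/(91.0·1.50) = 4.044×10^-5 K/W
  R_mineral wool = L/(kA) = 0.0551/(0.0371·1.50) = 0.9901 K/W
  R_aluminium = L/(kA) = 0.00752/(229·1.50) = 2.189×10^-5 K/W
  R_conv,out = 1/(hA) = 1/(17.7·1.50) = 0.03766 K/W
ΣR = 4.044×10^-5 + 0.9901 + 2.189×10^-5 + 0.03766 = 1.028 K/W
Q = ΔT/ΣR = (479 K − 293.8 K)/1.028 = 180.2 W
From the inner boundary to the mineral wool/aluminium interface, ΣR_partial = 0.9901 K/W.
T_interface = T_in − Q·ΣR_partial = 479 K − (180.2)(0.9901) = 300.6 K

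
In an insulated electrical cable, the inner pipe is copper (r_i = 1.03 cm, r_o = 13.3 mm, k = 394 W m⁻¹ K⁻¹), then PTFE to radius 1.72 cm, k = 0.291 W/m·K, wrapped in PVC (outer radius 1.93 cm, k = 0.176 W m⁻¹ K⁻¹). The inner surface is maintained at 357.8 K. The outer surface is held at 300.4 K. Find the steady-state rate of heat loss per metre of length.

Treat each layer as a resistance in series:
  R'_copper = ln(0.0133/0.0103)/(2πk) = 0.2556/(2π·394) = 1.033×10^-4 m·K/W
  R'_PTFE = ln(0.0172/0.0133)/(2πk) = 0.2571/(2π·0.291) = 0.1406 m·K/W
  R'_PVC = ln(0.0193/0.0172)/(2πk) = 0.1152/(2π·0.176) = 0.1042 m·K/W
ΣR = 1.033×10^-4 + 0.1406 + 0.1042 = 0.2449 m·K/W
Q' = ΔT/ΣR = (357.8 K − 300.4 K)/0.2449 = 234 W/m

Q' = 234 W/m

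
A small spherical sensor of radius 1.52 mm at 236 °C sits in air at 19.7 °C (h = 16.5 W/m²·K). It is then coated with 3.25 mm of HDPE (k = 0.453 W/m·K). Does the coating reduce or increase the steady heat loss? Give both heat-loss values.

increases: 0.104 → 0.744 W

Critical radius for a sphere: r_cr = 2k/h = 0.0549 m = 5.49 cm.
Outer radius after coating: r₂ = 0.00152 + 0.00325 = 0.00477 m.
Since r₁ < r_cr and r₂ ≤ r_cr, the coating moves toward the maximum at r_cr — heat loss rises.
Bare: R = 1/(4πr₁²h) = 2087 K/W; Q = 216.3/2087 = 0.104 W.
Coated: R = R_cond + R_conv = 290.7 K/W; Q = 216.3/290.7 = 0.744 W.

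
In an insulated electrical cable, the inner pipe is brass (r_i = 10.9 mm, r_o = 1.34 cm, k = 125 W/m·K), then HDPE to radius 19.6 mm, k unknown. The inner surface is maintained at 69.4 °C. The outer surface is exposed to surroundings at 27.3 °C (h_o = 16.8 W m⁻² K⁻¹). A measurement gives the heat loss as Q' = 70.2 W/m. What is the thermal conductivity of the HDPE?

k = 0.521 W/m·K

ΣR = ΔT/Q' = |69.4 − 27.3|/70.2 = 0.5997 m·K/W
Known resistances:
  R'_brass = ln(0.0134/0.0109)/(2πk) = 0.2065/(2π·125) = 2.629×10^-4 m·K/W
  R'_conv,out = 1/(2πr h) = 1/(2π·0.0196·16.8) = 0.4833 m·K/W
R_HDPE = ΣR − ΣR_known = 0.5997 − 0.4836 = 0.1161 m·K/W
ln(r₂/r₁)/(2πk) = 0.1161 ⇒ k = 0.3803/(2π·0.1161) = 0.521 W/m·K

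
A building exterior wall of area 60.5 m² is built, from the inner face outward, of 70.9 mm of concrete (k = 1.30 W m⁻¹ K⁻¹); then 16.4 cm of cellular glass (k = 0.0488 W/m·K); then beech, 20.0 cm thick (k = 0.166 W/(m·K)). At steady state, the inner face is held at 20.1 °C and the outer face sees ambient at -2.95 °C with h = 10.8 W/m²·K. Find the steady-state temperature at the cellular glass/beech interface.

Series thermal resistances, inner to outer:
  R_concrete = L/(kA) = 0.0709/(1.30·60.5) = 9.015×10^-4 K/W
  R_cellular glass = L/(kA) = 0.164/(0.0488·60.5) = 0.05555 K/W
  R_beech = L/(kA) = 0.200/(0.166·60.5) = 0.01991 K/W
  R_conv,out = 1/(hA) = 1/(10.8·60.5) = 0.001530 K/W
ΣR = 9.015×10^-4 + 0.05555 + 0.01991 + 0.001530 = 0.07789 K/W
Q = ΔT/ΣR = (20.1 °C − -2.95 °C)/0.07789 = 295.9 W
From the inner boundary to the cellular glass/beech interface, ΣR_partial = 0.05645 K/W.
T_interface = T_in − Q·ΣR_partial = 20.1 °C − (295.9)(0.05645) = 3.40 °C

T = 3.40 °C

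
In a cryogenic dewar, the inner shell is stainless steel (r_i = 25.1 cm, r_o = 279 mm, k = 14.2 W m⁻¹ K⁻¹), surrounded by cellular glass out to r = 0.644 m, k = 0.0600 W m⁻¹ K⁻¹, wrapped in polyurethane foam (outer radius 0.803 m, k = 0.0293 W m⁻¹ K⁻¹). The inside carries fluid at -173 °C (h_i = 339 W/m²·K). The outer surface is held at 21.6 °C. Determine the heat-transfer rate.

Q = 55.0 W

Resistance network (inner→outer):
  R_conv,in = 1/(4πr²h) = 1/(4π·0.251²·339) = 0.003726 K/W
  R_stainless steel = (1/0.251 − 1/0.279)/(4πk) = 0.3998/(4π·14.2) = 0.002241 K/W
  R_cellular glass = (1/0.279 − 1/0.644)/(4πk) = 2.031/(4π·0.0600) = 2.694 K/W
  R_polyurethane foam = (1/0.644 − 1/0.803)/(4πk) = 0.3075/(4π·0.0293) = 0.8351 K/W
ΣR = 0.003726 + 0.002241 + 2.694 + 0.8351 = 3.535 K/W
Q = ΔT/ΣR = (-173 °C − 21.6 °C)/3.535 = -55.0 W
(Negative Q ⇒ heat flows inward; heat gain = 55.0 W.)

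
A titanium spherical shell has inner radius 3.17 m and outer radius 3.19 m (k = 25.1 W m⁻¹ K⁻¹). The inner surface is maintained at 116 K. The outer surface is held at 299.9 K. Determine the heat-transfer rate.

Q = 4πk·ΔT/(1/r₁ − 1/r₂) = 4π × 25.1 × 183.9 / (1/3.17 − 1/3.19) = 2.93×10^7 W

Q = 2.93×10^7 W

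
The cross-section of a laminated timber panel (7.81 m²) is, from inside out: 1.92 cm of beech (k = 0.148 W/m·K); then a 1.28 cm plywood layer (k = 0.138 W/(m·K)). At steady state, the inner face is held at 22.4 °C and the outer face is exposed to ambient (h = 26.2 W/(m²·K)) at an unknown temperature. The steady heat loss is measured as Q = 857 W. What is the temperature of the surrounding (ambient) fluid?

Series resistances:
  R_beech = L/(kA) = 0.0192/(0.148·7.81) = 0.01661 K/W
  R_plywood = L/(kA) = 0.0128/(0.138·7.81) = 0.01188 K/W
  R_conv,out = 1/(hA) = 1/(26.2·7.81) = 0.004887 K/W
ΣR = 0.03337 K/W
ΔT = Q·ΣR = 857 × 0.03337 = 28.60 K
Heat flows outward, so T_out = T_in − ΔT = 22.4 − 28.60 = -6.20 °C

T_out = -6.20 °C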